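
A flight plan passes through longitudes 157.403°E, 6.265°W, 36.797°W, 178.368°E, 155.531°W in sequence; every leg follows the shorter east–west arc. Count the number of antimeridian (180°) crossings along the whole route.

2

Leg 1: +157.403° → -6.265°, shortest Δλ = -163.668° (west) — does not cross 180°.
Leg 2: -6.265° → -36.797°, shortest Δλ = -30.532° (west) — does not cross 180°.
Leg 3: -36.797° → +178.368°, shortest Δλ = -144.835° (west) — crosses 180°.
Leg 4: +178.368° → -155.531°, shortest Δλ = 26.101° (east) — crosses 180°.
Total crossings: 2.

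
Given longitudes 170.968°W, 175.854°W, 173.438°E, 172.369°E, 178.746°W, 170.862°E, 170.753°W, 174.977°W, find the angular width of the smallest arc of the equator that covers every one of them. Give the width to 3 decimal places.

Sort the longitudes: -178.746°, -175.854°, -174.977°, -170.968°, -170.753°, +170.862°, +172.369°, +173.438°.
Eastward gaps between consecutive values (wrapping around): 2.892°, 0.877°, 4.009°, 0.215°, 341.615°, 1.507°, 1.069°, 7.816°.
Largest gap = 341.615° ⇒ minimal covering band is its complement: 360° − 341.615° = 18.385°.
Band runs from +170.862° eastward to -170.753°, crossing the antimeridian.

18.385°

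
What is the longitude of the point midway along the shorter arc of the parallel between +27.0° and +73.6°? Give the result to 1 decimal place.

Signed shortest Δλ from +27.0° to +73.6° is +46.6°.
Midpoint longitude = +27.0° + (+46.6°)/2 = +27.0° + 23.3° = +50.3°.

+50.3°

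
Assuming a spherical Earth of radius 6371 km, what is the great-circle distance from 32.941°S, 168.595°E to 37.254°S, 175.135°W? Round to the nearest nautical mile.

Δλ = -175.135 − 168.595 = -343.730°; wrapped into (−180°, 180°]: 16.270°.
Δφ = -37.254 − -32.941 = -4.313°.
a = sin²(Δφ/2) + cos φ₁ · cos φ₂ · sin²(Δλ/2) = 0.014792.
c = 2·atan2(√a, √(1−a)) = 0.24385 rad → d = 6371·c ≈ 1553.55 km ≈ 838.85 nmi.

839 nmi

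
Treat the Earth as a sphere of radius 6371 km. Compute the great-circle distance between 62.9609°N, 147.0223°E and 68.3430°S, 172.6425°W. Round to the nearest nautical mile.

Δλ = -172.6425 − 147.0223 = -319.6648°; wrapped into (−180°, 180°]: 40.3352°.
Δφ = -68.3430 − 62.9609 = -131.3039°.
a = sin²(Δφ/2) + cos φ₁ · cos φ₂ · sin²(Δλ/2) = 0.849968.
c = 2·atan2(√a, √(1−a)) = 2.34610 rad → d = 6371·c ≈ 14947.03 km ≈ 8070.75 nmi.

8071 nmi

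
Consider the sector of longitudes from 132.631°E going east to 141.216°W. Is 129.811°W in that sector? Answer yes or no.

Band width going east from +132.631° to -141.216°: ((-141.216 − 132.631) mod 360) = 86.153°.
Offset of -129.811° east of the west edge: ((-129.811 − 132.631) mod 360) = 97.558°.
97.558° > 86.153° ⇒ outside.

No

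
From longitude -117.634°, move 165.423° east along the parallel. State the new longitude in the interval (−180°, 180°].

Start at -117.634°; shift +165.423° → +47.789°.
+47.789° already lies in (−180°, 180°].

+47.789°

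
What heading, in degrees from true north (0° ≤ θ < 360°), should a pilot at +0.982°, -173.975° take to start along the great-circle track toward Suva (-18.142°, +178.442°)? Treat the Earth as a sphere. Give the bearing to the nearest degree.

201°

Δλ = 178.442 − -173.975 = 352.417°; wrapped into (−180°, 180°]: -7.583°.
θ = atan2( sin Δλ · cos φ₂ , cos φ₁ · sin φ₂ − sin φ₁ · cos φ₂ · cos Δλ )
  = atan2(-0.12540, -0.32747) = -159.046° → normalised to [0°, 360°): 200.954°.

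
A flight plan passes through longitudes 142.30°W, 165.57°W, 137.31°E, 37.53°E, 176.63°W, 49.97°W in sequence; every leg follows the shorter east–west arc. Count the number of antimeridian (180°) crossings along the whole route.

2

Leg 1: -142.30° → -165.57°, shortest Δλ = -23.27° (west) — does not cross 180°.
Leg 2: -165.57° → +137.31°, shortest Δλ = -57.12° (west) — crosses 180°.
Leg 3: +137.31° → +37.53°, shortest Δλ = -99.78° (west) — does not cross 180°.
Leg 4: +37.53° → -176.63°, shortest Δλ = 145.84° (east) — crosses 180°.
Leg 5: -176.63° → -49.97°, shortest Δλ = 126.66° (east) — does not cross 180°.
Total crossings: 2.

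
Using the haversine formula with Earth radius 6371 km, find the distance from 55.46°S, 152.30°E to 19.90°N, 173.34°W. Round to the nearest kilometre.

8986 km

Δλ = -173.34 − 152.30 = -325.64°; wrapped into (−180°, 180°]: 34.36°.
Δφ = 19.90 − -55.46 = 75.36°.
a = sin²(Δφ/2) + cos φ₁ · cos φ₂ · sin²(Δλ/2) = 0.420141.
c = 2·atan2(√a, √(1−a)) = 1.41039 rad → d = 6371·c ≈ 8985.60 km.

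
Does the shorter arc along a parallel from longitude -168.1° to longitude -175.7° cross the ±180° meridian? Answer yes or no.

Signed shortest Δλ = ((-175.7 − -168.1 + 180) mod 360) − 180 = -7.6°.
Going west by 7.6° from -168.1° reaches -175.7° without touching 180°.

No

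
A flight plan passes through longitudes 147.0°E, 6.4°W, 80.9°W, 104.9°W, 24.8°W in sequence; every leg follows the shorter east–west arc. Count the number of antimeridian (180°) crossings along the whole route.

0

Leg 1: +147.0° → -6.4°, shortest Δλ = -153.4° (west) — does not cross 180°.
Leg 2: -6.4° → -80.9°, shortest Δλ = -74.5° (west) — does not cross 180°.
Leg 3: -80.9° → -104.9°, shortest Δλ = -24.0° (west) — does not cross 180°.
Leg 4: -104.9° → -24.8°, shortest Δλ = 80.1° (east) — does not cross 180°.
Total crossings: 0.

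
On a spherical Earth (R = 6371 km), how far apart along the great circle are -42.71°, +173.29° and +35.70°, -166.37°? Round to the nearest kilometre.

Δλ = -166.37 − 173.29 = -339.66°; wrapped into (−180°, 180°]: 20.34°.
Δφ = 35.70 − -42.71 = 78.41°.
a = sin²(Δφ/2) + cos φ₁ · cos φ₂ · sin²(Δλ/2) = 0.418150.
c = 2·atan2(√a, √(1−a)) = 1.40636 rad → d = 6371·c ≈ 8959.90 km.

8960 km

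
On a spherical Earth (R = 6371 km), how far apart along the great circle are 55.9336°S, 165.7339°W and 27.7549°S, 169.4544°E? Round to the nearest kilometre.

Δλ = 169.4544 − -165.7339 = 335.1883°; wrapped into (−180°, 180°]: -24.8117°.
Δφ = -27.7549 − -55.9336 = 28.1787°.
a = sin²(Δφ/2) + cos φ₁ · cos φ₂ · sin²(Δλ/2) = 0.082139.
c = 2·atan2(√a, √(1−a)) = 0.58135 rad → d = 6371·c ≈ 3703.79 km.

3704 km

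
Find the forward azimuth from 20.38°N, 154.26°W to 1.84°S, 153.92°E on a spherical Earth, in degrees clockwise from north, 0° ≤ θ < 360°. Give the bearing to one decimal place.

Δλ = 153.92 − -154.26 = 308.18°; wrapped into (−180°, 180°]: -51.82°.
θ = atan2( sin Δλ · cos φ₂ , cos φ₁ · sin φ₂ − sin φ₁ · cos φ₂ · cos Δλ )
  = atan2(-0.78567, -0.24525) = -107.336° → normalised to [0°, 360°): 252.664°.

252.7°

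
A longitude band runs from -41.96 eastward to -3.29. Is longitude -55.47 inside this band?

Band width going east from -41.96° to -3.29°: ((-3.29 − -41.96) mod 360) = 38.67°.
Offset of -55.47° east of the west edge: ((-55.47 − -41.96) mod 360) = 346.49°.
346.49° > 38.67° ⇒ outside.

No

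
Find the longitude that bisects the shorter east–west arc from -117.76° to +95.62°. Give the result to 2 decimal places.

+168.93°

Signed shortest Δλ from -117.76° to +95.62° is -146.62°.
Midpoint longitude = -117.76° + (-146.62°)/2 = -117.76° − 73.31° = -191.07°.
Normalise into (−180°, 180°]: +168.93°.
(The naïve average (-117.76 + +95.62)/2 = -11.07° is on the wrong side of the globe.)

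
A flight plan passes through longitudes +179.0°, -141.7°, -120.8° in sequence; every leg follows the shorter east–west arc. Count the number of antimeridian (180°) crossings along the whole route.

1

Leg 1: +179.0° → -141.7°, shortest Δλ = 39.3° (east) — crosses 180°.
Leg 2: -141.7° → -120.8°, shortest Δλ = 20.9° (east) — does not cross 180°.
Total crossings: 1.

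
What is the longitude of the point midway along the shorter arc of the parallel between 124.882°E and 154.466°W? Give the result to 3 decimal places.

Signed shortest Δλ from +124.882° to -154.466° is +80.652°.
Midpoint longitude = +124.882° + (+80.652°)/2 = +124.882° + 40.326° = +165.208°.
(The naïve average (+124.882 + -154.466)/2 = -14.792° is on the wrong side of the globe.)

165.208°E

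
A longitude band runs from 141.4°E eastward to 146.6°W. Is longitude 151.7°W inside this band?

Band width going east from +141.4° to -146.6°: ((-146.6 − 141.4) mod 360) = 72.0°.
Offset of -151.7° east of the west edge: ((-151.7 − 141.4) mod 360) = 66.9°.
66.9° ≤ 72.0° ⇒ inside.

Yes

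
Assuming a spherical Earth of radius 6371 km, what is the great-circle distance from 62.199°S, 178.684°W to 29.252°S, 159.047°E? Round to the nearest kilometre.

4005 km

Δλ = 159.047 − -178.684 = 337.731°; wrapped into (−180°, 180°]: -22.269°.
Δφ = -29.252 − -62.199 = 32.947°.
a = sin²(Δφ/2) + cos φ₁ · cos φ₂ · sin²(Δλ/2) = 0.095588.
c = 2·atan2(√a, √(1−a)) = 0.62865 rad → d = 6371·c ≈ 4005.12 km.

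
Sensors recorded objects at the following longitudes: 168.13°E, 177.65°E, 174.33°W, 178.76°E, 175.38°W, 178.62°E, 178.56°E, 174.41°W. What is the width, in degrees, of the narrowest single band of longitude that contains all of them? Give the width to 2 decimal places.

Sort the longitudes: -175.38°, -174.41°, -174.33°, +168.13°, +177.65°, +178.56°, +178.62°, +178.76°.
Eastward gaps between consecutive values (wrapping around): 0.97°, 0.08°, 342.46°, 9.52°, 0.91°, 0.06°, 0.14°, 5.86°.
Largest gap = 342.46° ⇒ minimal covering band is its complement: 360° − 342.46° = 17.54°.
Band runs from +168.13° eastward to -174.33°, crossing the antimeridian.

17.54°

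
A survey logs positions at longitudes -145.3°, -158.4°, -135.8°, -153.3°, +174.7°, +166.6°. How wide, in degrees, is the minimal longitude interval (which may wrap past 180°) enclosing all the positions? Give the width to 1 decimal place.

57.6°

Sort the longitudes: -158.4°, -153.3°, -145.3°, -135.8°, +166.6°, +174.7°.
Eastward gaps between consecutive values (wrapping around): 5.1°, 8.0°, 9.5°, 302.4°, 8.1°, 26.9°.
Largest gap = 302.4° ⇒ minimal covering band is its complement: 360° − 302.4° = 57.6°.
Band runs from +166.6° eastward to -135.8°, crossing the antimeridian.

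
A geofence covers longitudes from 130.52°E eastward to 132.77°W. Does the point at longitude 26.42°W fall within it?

Band width going east from +130.52° to -132.77°: ((-132.77 − 130.52) mod 360) = 96.71°.
Offset of -26.42° east of the west edge: ((-26.42 − 130.52) mod 360) = 203.06°.
203.06° > 96.71° ⇒ outside.

No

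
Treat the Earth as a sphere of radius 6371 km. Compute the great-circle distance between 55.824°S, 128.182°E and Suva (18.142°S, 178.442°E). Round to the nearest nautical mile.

3195 nmi

Δλ = 178.442 − 128.182 = 50.260°.
Δφ = -18.142 − -55.824 = 37.682°.
a = sin²(Δφ/2) + cos φ₁ · cos φ₂ · sin²(Δλ/2) = 0.200564.
c = 2·atan2(√a, √(1−a)) = 0.92870 rad → d = 6371·c ≈ 5916.77 km ≈ 3194.80 nmi.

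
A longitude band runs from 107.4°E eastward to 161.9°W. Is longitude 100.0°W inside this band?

No

Band width going east from +107.4° to -161.9°: ((-161.9 − 107.4) mod 360) = 90.7°.
Offset of -100.0° east of the west edge: ((-100.0 − 107.4) mod 360) = 152.6°.
152.6° > 90.7° ⇒ outside.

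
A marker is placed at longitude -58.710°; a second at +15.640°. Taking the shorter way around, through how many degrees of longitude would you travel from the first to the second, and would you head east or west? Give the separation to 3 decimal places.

74.350° east

Raw difference: 15.640 − -58.710 = 74.35°.
Normalise into (−180°, 180°]: 74.35° stays 74.35°.
Positive ⇒ the second point lies to the east; separation 74.350°.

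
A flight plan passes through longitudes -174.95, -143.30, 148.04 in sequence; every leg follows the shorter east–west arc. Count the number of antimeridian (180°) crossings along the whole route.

1

Leg 1: -174.95° → -143.30°, shortest Δλ = 31.65° (east) — does not cross 180°.
Leg 2: -143.30° → +148.04°, shortest Δλ = -68.66° (west) — crosses 180°.
Total crossings: 1.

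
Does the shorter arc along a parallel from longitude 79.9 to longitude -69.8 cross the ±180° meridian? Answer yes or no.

No

Signed shortest Δλ = ((-69.8 − 79.9 + 180) mod 360) − 180 = -149.7°.
Going west by 149.7° from +79.9° reaches -69.8° without touching 180°.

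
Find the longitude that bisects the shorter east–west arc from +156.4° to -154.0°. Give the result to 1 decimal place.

-178.8°

Signed shortest Δλ from +156.4° to -154.0° is +49.6°.
Midpoint longitude = +156.4° + (+49.6°)/2 = +156.4° + 24.8° = +181.2°.
Normalise into (−180°, 180°]: -178.8°.
(The naïve average (+156.4 + -154.0)/2 = 1.2° is on the wrong side of the globe.)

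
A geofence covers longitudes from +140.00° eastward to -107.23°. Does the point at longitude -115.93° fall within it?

Band width going east from +140.00° to -107.23°: ((-107.23 − 140.00) mod 360) = 112.77°.
Offset of -115.93° east of the west edge: ((-115.93 − 140.00) mod 360) = 104.07°.
104.07° ≤ 112.77° ⇒ inside.

Yes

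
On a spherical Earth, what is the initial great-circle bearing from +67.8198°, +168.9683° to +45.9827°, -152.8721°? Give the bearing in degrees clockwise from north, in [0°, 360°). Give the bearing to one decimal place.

Δλ = -152.8721 − 168.9683 = -321.8404°; wrapped into (−180°, 180°]: 38.1596°.
θ = atan2( sin Δλ · cos φ₂ , cos φ₁ · sin φ₂ − sin φ₁ · cos φ₂ · cos Δλ )
  = atan2(0.42933, -0.23446) = 118.639° → normalised to [0°, 360°): 118.639°.

118.6°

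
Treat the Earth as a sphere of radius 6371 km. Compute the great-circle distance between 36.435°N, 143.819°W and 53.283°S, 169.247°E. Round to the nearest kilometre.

Δλ = 169.247 − -143.819 = 313.066°; wrapped into (−180°, 180°]: -46.934°.
Δφ = -53.283 − 36.435 = -89.718°.
a = sin²(Δφ/2) + cos φ₁ · cos φ₂ · sin²(Δλ/2) = 0.573816.
c = 2·atan2(√a, √(1−a)) = 1.71897 rad → d = 6371·c ≈ 10951.56 km.

10952 km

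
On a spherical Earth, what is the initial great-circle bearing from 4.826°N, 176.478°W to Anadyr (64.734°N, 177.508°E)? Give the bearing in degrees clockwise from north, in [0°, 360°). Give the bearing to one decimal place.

Δλ = 177.508 − -176.478 = 353.986°; wrapped into (−180°, 180°]: -6.014°.
θ = atan2( sin Δλ · cos φ₂ , cos φ₁ · sin φ₂ − sin φ₁ · cos φ₂ · cos Δλ )
  = atan2(-0.04472, 0.86542) = -2.958° → normalised to [0°, 360°): 357.042°.

357.0°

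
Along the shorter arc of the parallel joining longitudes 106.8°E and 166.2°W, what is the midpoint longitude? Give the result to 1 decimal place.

150.3°E

Signed shortest Δλ from +106.8° to -166.2° is +87.0°.
Midpoint longitude = +106.8° + (+87.0°)/2 = +106.8° + 43.5° = +150.3°.
(The naïve average (+106.8 + -166.2)/2 = -29.7° is on the wrong side of the globe.)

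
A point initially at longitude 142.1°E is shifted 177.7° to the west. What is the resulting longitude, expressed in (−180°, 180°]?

Start at +142.1°; shift −177.7° → -35.6°.
-35.6° already lies in (−180°, 180°].

35.6°W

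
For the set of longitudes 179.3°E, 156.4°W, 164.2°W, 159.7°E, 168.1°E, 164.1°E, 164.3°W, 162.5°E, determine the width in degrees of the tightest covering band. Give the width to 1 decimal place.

43.9°

Sort the longitudes: -164.3°, -164.2°, -156.4°, +159.7°, +162.5°, +164.1°, +168.1°, +179.3°.
Eastward gaps between consecutive values (wrapping around): 0.1°, 7.8°, 316.1°, 2.8°, 1.6°, 4.0°, 11.2°, 16.4°.
Largest gap = 316.1° ⇒ minimal covering band is its complement: 360° − 316.1° = 43.9°.
Band runs from +159.7° eastward to -156.4°, crossing the antimeridian.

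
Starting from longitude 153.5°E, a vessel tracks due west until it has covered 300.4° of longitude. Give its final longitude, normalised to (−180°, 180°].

146.9°W

Start at +153.5°; shift −300.4° → -146.9°.
-146.9° already lies in (−180°, 180°].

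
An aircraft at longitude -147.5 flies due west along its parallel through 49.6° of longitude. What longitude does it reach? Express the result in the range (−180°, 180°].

Start at -147.5°; shift −49.6° → -197.1°.
-197.1° lies outside (−180°, 180°]; add 360° → +162.9°.

+162.9°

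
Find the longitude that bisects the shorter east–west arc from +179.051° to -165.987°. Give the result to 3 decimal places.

Signed shortest Δλ from +179.051° to -165.987° is +14.962°.
Midpoint longitude = +179.051° + (+14.962°)/2 = +179.051° + 7.481° = +186.532°.
Normalise into (−180°, 180°]: -173.468°.
(The naïve average (+179.051 + -165.987)/2 = 6.532° is on the wrong side of the globe.)

-173.468°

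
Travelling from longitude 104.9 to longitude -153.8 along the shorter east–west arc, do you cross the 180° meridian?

Yes

Naïve |-153.8 − 104.9| = 258.7° > 180°, so the shorter arc goes the other way round — across 180°.
Signed shortest Δλ = ((-153.8 − 104.9 + 180) mod 360) − 180 = 101.3°.
Going east by 101.3° from +104.9° passes through 180° before reaching -153.8°.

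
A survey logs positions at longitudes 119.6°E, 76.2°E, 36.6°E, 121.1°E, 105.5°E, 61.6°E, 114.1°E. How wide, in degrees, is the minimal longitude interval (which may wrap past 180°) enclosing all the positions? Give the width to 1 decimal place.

Sort the longitudes: +36.6°, +61.6°, +76.2°, +105.5°, +114.1°, +119.6°, +121.1°.
Eastward gaps between consecutive values (wrapping around): 25.0°, 14.6°, 29.3°, 8.6°, 5.5°, 1.5°, 275.5°.
Largest gap = 275.5° ⇒ minimal covering band is its complement: 360° − 275.5° = 84.5°.
Band runs from +36.6° eastward to +121.1°.

84.5°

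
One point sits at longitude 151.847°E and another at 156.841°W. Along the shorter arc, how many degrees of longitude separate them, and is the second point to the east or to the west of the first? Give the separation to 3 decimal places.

Raw difference: -156.841 − 151.847 = -308.688°.
Normalise into (−180°, 180°]: -308.688° + 360° = 51.312°.
Positive ⇒ the second point lies to the east; separation 51.312°.

51.312° east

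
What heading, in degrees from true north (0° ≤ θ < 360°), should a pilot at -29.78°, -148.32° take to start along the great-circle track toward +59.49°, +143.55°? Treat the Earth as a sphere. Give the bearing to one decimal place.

330.8°

Δλ = 143.55 − -148.32 = 291.87°; wrapped into (−180°, 180°]: -68.13°.
θ = atan2( sin Δλ · cos φ₂ , cos φ₁ · sin φ₂ − sin φ₁ · cos φ₂ · cos Δλ )
  = atan2(-0.47115, 0.84169) = -29.239° → normalised to [0°, 360°): 330.761°.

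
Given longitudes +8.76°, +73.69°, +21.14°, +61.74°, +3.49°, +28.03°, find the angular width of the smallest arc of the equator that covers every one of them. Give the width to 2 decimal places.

Sort the longitudes: +3.49°, +8.76°, +21.14°, +28.03°, +61.74°, +73.69°.
Eastward gaps between consecutive values (wrapping around): 5.27°, 12.38°, 6.89°, 33.71°, 11.95°, 289.80°.
Largest gap = 289.80° ⇒ minimal covering band is its complement: 360° − 289.80° = 70.20°.
Band runs from +3.49° eastward to +73.69°.

70.20°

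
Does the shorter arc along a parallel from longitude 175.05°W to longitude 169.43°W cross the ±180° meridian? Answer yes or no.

Signed shortest Δλ = ((-169.43 − -175.05 + 180) mod 360) − 180 = 5.62°.
Going east by 5.62° from -175.05° reaches -169.43° without touching 180°.

No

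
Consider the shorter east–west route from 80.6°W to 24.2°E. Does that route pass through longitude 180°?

No

Signed shortest Δλ = ((24.2 − -80.6 + 180) mod 360) − 180 = 104.8°.
Going east by 104.8° from -80.6° reaches +24.2° without touching 180°.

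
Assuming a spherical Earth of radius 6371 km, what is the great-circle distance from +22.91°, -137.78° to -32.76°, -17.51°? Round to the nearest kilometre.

Δλ = -17.51 − -137.78 = 120.27°.
Δφ = -32.76 − 22.91 = -55.67°.
a = sin²(Δφ/2) + cos φ₁ · cos φ₂ · sin²(Δλ/2) = 0.800556.
c = 2·atan2(√a, √(1−a)) = 2.21569 rad → d = 6371·c ≈ 14116.15 km.

14116 km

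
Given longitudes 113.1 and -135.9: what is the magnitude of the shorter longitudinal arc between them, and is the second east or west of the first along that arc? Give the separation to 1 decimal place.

Raw difference: -135.9 − 113.1 = -249.0°.
Normalise into (−180°, 180°]: -249.0° + 360° = 111.0°.
Positive ⇒ the second point lies to the east; separation 111.0°.

111.0° east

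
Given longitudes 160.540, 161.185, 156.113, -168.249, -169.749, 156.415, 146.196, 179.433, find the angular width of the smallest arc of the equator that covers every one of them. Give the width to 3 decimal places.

Sort the longitudes: -169.749°, -168.249°, +146.196°, +156.113°, +156.415°, +160.540°, +161.185°, +179.433°.
Eastward gaps between consecutive values (wrapping around): 1.500°, 314.445°, 9.917°, 0.302°, 4.125°, 0.645°, 18.248°, 10.818°.
Largest gap = 314.445° ⇒ minimal covering band is its complement: 360° − 314.445° = 45.555°.
Band runs from +146.196° eastward to -168.249°, crossing the antimeridian.

45.555°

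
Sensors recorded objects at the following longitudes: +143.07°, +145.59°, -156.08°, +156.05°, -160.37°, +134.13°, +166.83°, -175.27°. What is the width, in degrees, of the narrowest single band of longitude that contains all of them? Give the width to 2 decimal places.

69.79°

Sort the longitudes: -175.27°, -160.37°, -156.08°, +134.13°, +143.07°, +145.59°, +156.05°, +166.83°.
Eastward gaps between consecutive values (wrapping around): 14.90°, 4.29°, 290.21°, 8.94°, 2.52°, 10.46°, 10.78°, 17.90°.
Largest gap = 290.21° ⇒ minimal covering band is its complement: 360° − 290.21° = 69.79°.
Band runs from +134.13° eastward to -156.08°, crossing the antimeridian.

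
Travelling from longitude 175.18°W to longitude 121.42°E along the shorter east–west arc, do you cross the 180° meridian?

Yes

Naïve |121.42 − -175.18| = 296.6° > 180°, so the shorter arc goes the other way round — across 180°.
Signed shortest Δλ = ((121.42 − -175.18 + 180) mod 360) − 180 = -63.4°.
Going west by 63.4° from -175.18° passes through 180° before reaching +121.42°.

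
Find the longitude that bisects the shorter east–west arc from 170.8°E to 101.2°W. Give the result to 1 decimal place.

Signed shortest Δλ from +170.8° to -101.2° is +88.0°.
Midpoint longitude = +170.8° + (+88.0°)/2 = +170.8° + 44.0° = +214.8°.
Normalise into (−180°, 180°]: -145.2°.
(The naïve average (+170.8 + -101.2)/2 = 34.8° is on the wrong side of the globe.)

145.2°W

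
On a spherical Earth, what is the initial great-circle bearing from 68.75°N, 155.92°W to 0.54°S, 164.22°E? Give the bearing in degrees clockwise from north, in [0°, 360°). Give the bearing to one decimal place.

221.7°

Δλ = 164.22 − -155.92 = 320.14°; wrapped into (−180°, 180°]: -39.86°.
θ = atan2( sin Δλ · cos φ₂ , cos φ₁ · sin φ₂ − sin φ₁ · cos φ₂ · cos Δλ )
  = atan2(-0.64089, -0.71881) = -138.280° → normalised to [0°, 360°): 221.720°.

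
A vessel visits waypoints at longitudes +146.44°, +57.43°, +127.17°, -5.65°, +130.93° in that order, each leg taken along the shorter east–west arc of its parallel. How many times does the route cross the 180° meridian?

Leg 1: +146.44° → +57.43°, shortest Δλ = -89.01° (west) — does not cross 180°.
Leg 2: +57.43° → +127.17°, shortest Δλ = 69.74° (east) — does not cross 180°.
Leg 3: +127.17° → -5.65°, shortest Δλ = -132.82° (west) — does not cross 180°.
Leg 4: -5.65° → +130.93°, shortest Δλ = 136.58° (east) — does not cross 180°.
Total crossings: 0.

0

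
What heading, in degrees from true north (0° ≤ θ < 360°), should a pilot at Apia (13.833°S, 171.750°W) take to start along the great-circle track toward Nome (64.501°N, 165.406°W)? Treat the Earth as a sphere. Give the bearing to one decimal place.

Δλ = -165.406 − -171.750 = 6.344°.
θ = atan2( sin Δλ · cos φ₂ , cos φ₁ · sin φ₂ − sin φ₁ · cos φ₂ · cos Δλ )
  = atan2(0.04757, 0.97871) = 2.783° → normalised to [0°, 360°): 2.783°.

2.8°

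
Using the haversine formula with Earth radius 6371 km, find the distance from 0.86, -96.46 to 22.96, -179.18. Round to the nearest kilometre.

Δλ = -179.18 − -96.46 = -82.72°.
Δφ = 22.96 − 0.86 = 22.10°.
a = sin²(Δφ/2) + cos φ₁ · cos φ₂ · sin²(Δλ/2) = 0.438739.
c = 2·atan2(√a, √(1−a)) = 1.44797 rad → d = 6371·c ≈ 9224.99 km.

9225 km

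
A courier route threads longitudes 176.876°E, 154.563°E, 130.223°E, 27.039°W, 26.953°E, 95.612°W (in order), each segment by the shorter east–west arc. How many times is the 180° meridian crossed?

Leg 1: +176.876° → +154.563°, shortest Δλ = -22.313° (west) — does not cross 180°.
Leg 2: +154.563° → +130.223°, shortest Δλ = -24.34° (west) — does not cross 180°.
Leg 3: +130.223° → -27.039°, shortest Δλ = -157.262° (west) — does not cross 180°.
Leg 4: -27.039° → +26.953°, shortest Δλ = 53.992° (east) — does not cross 180°.
Leg 5: +26.953° → -95.612°, shortest Δλ = -122.565° (west) — does not cross 180°.
Total crossings: 0.

0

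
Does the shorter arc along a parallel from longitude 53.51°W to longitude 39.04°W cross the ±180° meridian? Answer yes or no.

No

Signed shortest Δλ = ((-39.04 − -53.51 + 180) mod 360) − 180 = 14.47°.
Going east by 14.47° from -53.51° reaches -39.04° without touching 180°.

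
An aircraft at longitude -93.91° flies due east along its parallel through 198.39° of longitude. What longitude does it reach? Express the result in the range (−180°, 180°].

+104.48°

Start at -93.91°; shift +198.39° → +104.48°.
+104.48° already lies in (−180°, 180°].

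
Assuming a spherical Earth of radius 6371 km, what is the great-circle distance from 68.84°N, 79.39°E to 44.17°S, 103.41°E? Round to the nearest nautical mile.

6869 nmi

Δλ = 103.41 − 79.39 = 24.02°.
Δφ = -44.17 − 68.84 = -113.01°.
a = sin²(Δφ/2) + cos φ₁ · cos φ₂ · sin²(Δλ/2) = 0.706657.
c = 2·atan2(√a, √(1−a)) = 1.99689 rad → d = 6371·c ≈ 12722.16 km ≈ 6869.42 nmi.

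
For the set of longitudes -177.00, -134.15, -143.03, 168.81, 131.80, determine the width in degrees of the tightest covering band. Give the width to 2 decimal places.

Sort the longitudes: -177.00°, -143.03°, -134.15°, +131.80°, +168.81°.
Eastward gaps between consecutive values (wrapping around): 33.97°, 8.88°, 265.95°, 37.01°, 14.19°.
Largest gap = 265.95° ⇒ minimal covering band is its complement: 360° − 265.95° = 94.05°.
Band runs from +131.80° eastward to -134.15°, crossing the antimeridian.

94.05°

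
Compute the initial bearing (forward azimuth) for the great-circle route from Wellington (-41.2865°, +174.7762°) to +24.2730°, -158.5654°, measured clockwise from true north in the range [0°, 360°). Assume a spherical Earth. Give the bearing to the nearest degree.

26°

Δλ = -158.5654 − 174.7762 = -333.3416°; wrapped into (−180°, 180°]: 26.6584°.
θ = atan2( sin Δλ · cos φ₂ , cos φ₁ · sin φ₂ − sin φ₁ · cos φ₂ · cos Δλ )
  = atan2(0.40901, 0.84645) = 25.790° → normalised to [0°, 360°): 25.790°.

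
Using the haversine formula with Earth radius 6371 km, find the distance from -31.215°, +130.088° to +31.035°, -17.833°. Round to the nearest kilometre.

16972 km

Δλ = -17.833 − 130.088 = -147.921°.
Δφ = 31.035 − -31.215 = 62.250°.
a = sin²(Δφ/2) + cos φ₁ · cos φ₂ · sin²(Δλ/2) = 0.944054.
c = 2·atan2(√a, √(1−a)) = 2.66401 rad → d = 6371·c ≈ 16972.40 km.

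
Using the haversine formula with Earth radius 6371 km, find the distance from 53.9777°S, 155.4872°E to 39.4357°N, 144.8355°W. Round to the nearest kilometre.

11845 km

Δλ = -144.8355 − 155.4872 = -300.3227°; wrapped into (−180°, 180°]: 59.6773°.
Δφ = 39.4357 − -53.9777 = 93.4134°.
a = sin²(Δφ/2) + cos φ₁ · cos φ₂ · sin²(Δλ/2) = 0.642217.
c = 2·atan2(√a, √(1−a)) = 1.85921 rad → d = 6371·c ≈ 11845.04 km.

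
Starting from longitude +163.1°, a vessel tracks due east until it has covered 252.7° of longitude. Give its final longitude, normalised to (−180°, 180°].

+55.8°

Start at +163.1°; shift +252.7° → +415.8°.
+415.8° lies outside (−180°, 180°]; subtract 360° → +55.8°.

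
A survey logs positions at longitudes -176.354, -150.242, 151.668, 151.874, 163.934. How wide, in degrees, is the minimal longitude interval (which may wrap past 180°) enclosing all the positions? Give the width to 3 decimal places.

58.090°

Sort the longitudes: -176.354°, -150.242°, +151.668°, +151.874°, +163.934°.
Eastward gaps between consecutive values (wrapping around): 26.112°, 301.910°, 0.206°, 12.060°, 19.712°.
Largest gap = 301.910° ⇒ minimal covering band is its complement: 360° − 301.910° = 58.090°.
Band runs from +151.668° eastward to -150.242°, crossing the antimeridian.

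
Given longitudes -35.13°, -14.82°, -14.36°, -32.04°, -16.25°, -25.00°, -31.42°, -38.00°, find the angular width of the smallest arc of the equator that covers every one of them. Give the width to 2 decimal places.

Sort the longitudes: -38.00°, -35.13°, -32.04°, -31.42°, -25.00°, -16.25°, -14.82°, -14.36°.
Eastward gaps between consecutive values (wrapping around): 2.87°, 3.09°, 0.62°, 6.42°, 8.75°, 1.43°, 0.46°, 336.36°.
Largest gap = 336.36° ⇒ minimal covering band is its complement: 360° − 336.36° = 23.64°.
Band runs from -38.00° eastward to -14.36°.

23.64°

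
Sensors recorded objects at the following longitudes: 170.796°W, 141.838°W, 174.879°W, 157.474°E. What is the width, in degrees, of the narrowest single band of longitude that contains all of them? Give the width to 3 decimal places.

Sort the longitudes: -174.879°, -170.796°, -141.838°, +157.474°.
Eastward gaps between consecutive values (wrapping around): 4.083°, 28.958°, 299.312°, 27.647°.
Largest gap = 299.312° ⇒ minimal covering band is its complement: 360° − 299.312° = 60.688°.
Band runs from +157.474° eastward to -141.838°, crossing the antimeridian.

60.688°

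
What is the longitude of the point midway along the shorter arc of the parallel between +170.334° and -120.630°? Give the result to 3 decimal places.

Signed shortest Δλ from +170.334° to -120.630° is +69.036°.
Midpoint longitude = +170.334° + (+69.036°)/2 = +170.334° + 34.518° = +204.852°.
Normalise into (−180°, 180°]: -155.148°.
(The naïve average (+170.334 + -120.630)/2 = 24.852° is on the wrong side of the globe.)

-155.148°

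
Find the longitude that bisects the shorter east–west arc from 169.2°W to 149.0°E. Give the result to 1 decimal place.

169.9°E

Signed shortest Δλ from -169.2° to +149.0° is -41.8°.
Midpoint longitude = -169.2° + (-41.8°)/2 = -169.2° − 20.9° = -190.1°.
Normalise into (−180°, 180°]: +169.9°.
(The naïve average (-169.2 + +149.0)/2 = -10.1° is on the wrong side of the globe.)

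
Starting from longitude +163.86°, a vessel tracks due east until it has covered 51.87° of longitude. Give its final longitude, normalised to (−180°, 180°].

-144.27°

Start at +163.86°; shift +51.87° → +215.73°.
+215.73° lies outside (−180°, 180°]; subtract 360° → -144.27°.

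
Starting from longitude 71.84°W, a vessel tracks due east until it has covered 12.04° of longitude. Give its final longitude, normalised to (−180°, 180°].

Start at -71.84°; shift +12.04° → -59.80°.
-59.80° already lies in (−180°, 180°].

59.80°W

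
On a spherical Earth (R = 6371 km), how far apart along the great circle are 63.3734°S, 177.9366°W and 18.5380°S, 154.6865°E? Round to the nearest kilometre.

Δλ = 154.6865 − -177.9366 = 332.6231°; wrapped into (−180°, 180°]: -27.3769°.
Δφ = -18.5380 − -63.3734 = 44.8354°.
a = sin²(Δφ/2) + cos φ₁ · cos φ₂ · sin²(Δλ/2) = 0.169228.
c = 2·atan2(√a, √(1−a)) = 0.84792 rad → d = 6371·c ≈ 5402.10 km.

5402 km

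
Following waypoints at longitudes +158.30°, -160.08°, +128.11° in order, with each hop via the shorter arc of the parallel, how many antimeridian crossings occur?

Leg 1: +158.30° → -160.08°, shortest Δλ = 41.62° (east) — crosses 180°.
Leg 2: -160.08° → +128.11°, shortest Δλ = -71.81° (west) — crosses 180°.
Total crossings: 2.

2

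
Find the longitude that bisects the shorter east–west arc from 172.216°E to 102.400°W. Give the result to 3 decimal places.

145.092°W

Signed shortest Δλ from +172.216° to -102.400° is +85.384°.
Midpoint longitude = +172.216° + (+85.384°)/2 = +172.216° + 42.692° = +214.908°.
Normalise into (−180°, 180°]: -145.092°.
(The naïve average (+172.216 + -102.400)/2 = 34.908° is on the wrong side of the globe.)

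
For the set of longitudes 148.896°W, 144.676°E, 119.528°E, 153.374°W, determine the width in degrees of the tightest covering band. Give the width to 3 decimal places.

91.576°

Sort the longitudes: -153.374°, -148.896°, +119.528°, +144.676°.
Eastward gaps between consecutive values (wrapping around): 4.478°, 268.424°, 25.148°, 61.950°.
Largest gap = 268.424° ⇒ minimal covering band is its complement: 360° − 268.424° = 91.576°.
Band runs from +119.528° eastward to -148.896°, crossing the antimeridian.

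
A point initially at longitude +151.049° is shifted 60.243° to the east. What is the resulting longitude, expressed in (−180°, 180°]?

-148.708°

Start at +151.049°; shift +60.243° → +211.292°.
+211.292° lies outside (−180°, 180°]; subtract 360° → -148.708°.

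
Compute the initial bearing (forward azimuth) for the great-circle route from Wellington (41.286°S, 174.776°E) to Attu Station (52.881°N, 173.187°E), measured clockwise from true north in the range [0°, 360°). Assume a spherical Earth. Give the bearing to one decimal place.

359.0°

Δλ = 173.187 − 174.776 = -1.589°.
θ = atan2( sin Δλ · cos φ₂ , cos φ₁ · sin φ₂ − sin φ₁ · cos φ₂ · cos Δλ )
  = atan2(-0.01673, 0.99720) = -0.961° → normalised to [0°, 360°): 359.039°.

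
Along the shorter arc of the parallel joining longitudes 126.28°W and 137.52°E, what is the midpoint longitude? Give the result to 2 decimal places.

Signed shortest Δλ from -126.28° to +137.52° is -96.20°.
Midpoint longitude = -126.28° + (-96.20°)/2 = -126.28° − 48.10° = -174.38°.
(The naïve average (-126.28 + +137.52)/2 = 5.62° is on the wrong side of the globe.)

174.38°W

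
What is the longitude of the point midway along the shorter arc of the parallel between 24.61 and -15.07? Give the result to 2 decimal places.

Signed shortest Δλ from +24.61° to -15.07° is -39.68°.
Midpoint longitude = +24.61° + (-39.68°)/2 = +24.61° − 19.84° = +4.77°.

+4.77°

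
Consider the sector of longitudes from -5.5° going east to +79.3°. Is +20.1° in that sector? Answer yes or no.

Yes

Band width going east from -5.5° to +79.3°: ((79.3 − -5.5) mod 360) = 84.8°.
Offset of +20.1° east of the west edge: ((20.1 − -5.5) mod 360) = 25.6°.
25.6° ≤ 84.8° ⇒ inside.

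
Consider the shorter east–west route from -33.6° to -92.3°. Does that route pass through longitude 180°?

Signed shortest Δλ = ((-92.3 − -33.6 + 180) mod 360) − 180 = -58.7°.
Going west by 58.7° from -33.6° reaches -92.3° without touching 180°.

No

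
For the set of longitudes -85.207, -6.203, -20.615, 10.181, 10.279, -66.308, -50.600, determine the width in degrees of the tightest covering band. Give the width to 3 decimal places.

95.486°

Sort the longitudes: -85.207°, -66.308°, -50.600°, -20.615°, -6.203°, +10.181°, +10.279°.
Eastward gaps between consecutive values (wrapping around): 18.899°, 15.708°, 29.985°, 14.412°, 16.384°, 0.098°, 264.514°.
Largest gap = 264.514° ⇒ minimal covering band is its complement: 360° − 264.514° = 95.486°.
Band runs from -85.207° eastward to +10.279°.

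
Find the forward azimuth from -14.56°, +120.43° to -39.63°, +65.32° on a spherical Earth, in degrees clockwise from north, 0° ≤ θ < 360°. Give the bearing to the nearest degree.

231°

Δλ = 65.32 − 120.43 = -55.11°.
θ = atan2( sin Δλ · cos φ₂ , cos φ₁ · sin φ₂ − sin φ₁ · cos φ₂ · cos Δλ )
  = atan2(-0.63174, -0.50659) = -128.726° → normalised to [0°, 360°): 231.274°.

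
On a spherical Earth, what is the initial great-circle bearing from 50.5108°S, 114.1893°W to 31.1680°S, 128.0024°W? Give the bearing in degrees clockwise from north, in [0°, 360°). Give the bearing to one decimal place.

326.8°

Δλ = -128.0024 − -114.1893 = -13.8131°.
θ = atan2( sin Δλ · cos φ₂ , cos φ₁ · sin φ₂ − sin φ₁ · cos φ₂ · cos Δλ )
  = atan2(-0.20429, 0.31212) = -33.206° → normalised to [0°, 360°): 326.794°.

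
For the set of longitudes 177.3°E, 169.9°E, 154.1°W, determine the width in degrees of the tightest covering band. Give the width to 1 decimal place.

36.0°

Sort the longitudes: -154.1°, +169.9°, +177.3°.
Eastward gaps between consecutive values (wrapping around): 324.0°, 7.4°, 28.6°.
Largest gap = 324.0° ⇒ minimal covering band is its complement: 360° − 324.0° = 36.0°.
Band runs from +169.9° eastward to -154.1°, crossing the antimeridian.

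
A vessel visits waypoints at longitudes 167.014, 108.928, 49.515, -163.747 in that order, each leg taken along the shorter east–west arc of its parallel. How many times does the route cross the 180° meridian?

Leg 1: +167.014° → +108.928°, shortest Δλ = -58.086° (west) — does not cross 180°.
Leg 2: +108.928° → +49.515°, shortest Δλ = -59.413° (west) — does not cross 180°.
Leg 3: +49.515° → -163.747°, shortest Δλ = 146.738° (east) — crosses 180°.
Total crossings: 1.

1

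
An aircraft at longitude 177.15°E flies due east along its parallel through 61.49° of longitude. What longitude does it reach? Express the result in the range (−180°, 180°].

Start at +177.15°; shift +61.49° → +238.64°.
+238.64° lies outside (−180°, 180°]; subtract 360° → -121.36°.

121.36°W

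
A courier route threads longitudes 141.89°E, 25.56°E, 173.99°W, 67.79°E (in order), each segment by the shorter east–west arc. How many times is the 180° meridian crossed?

Leg 1: +141.89° → +25.56°, shortest Δλ = -116.33° (west) — does not cross 180°.
Leg 2: +25.56° → -173.99°, shortest Δλ = 160.45° (east) — crosses 180°.
Leg 3: -173.99° → +67.79°, shortest Δλ = -118.22° (west) — crosses 180°.
Total crossings: 2.

2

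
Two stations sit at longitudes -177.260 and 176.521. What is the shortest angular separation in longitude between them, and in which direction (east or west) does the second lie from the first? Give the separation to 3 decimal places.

Raw difference: 176.521 − -177.260 = 353.781°.
Normalise into (−180°, 180°]: 353.781° − 360° = -6.219°.
Negative ⇒ the second point lies to the west; separation 6.219°.

6.219° west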